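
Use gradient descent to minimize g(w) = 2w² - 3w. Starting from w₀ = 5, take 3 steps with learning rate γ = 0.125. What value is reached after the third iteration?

g′(w) = 4w - 3
Step 1: g′(5) = 17; w₁ = 5 − 0.125·17 = 2.875
Step 2: g′(2.875) = 8.5; w₂ = 2.875 − 0.125·8.5 = 1.8125
Step 3: g′(1.8125) = 4.25; w₃ = 1.8125 − 0.125·4.25 = 1.28125

1.28125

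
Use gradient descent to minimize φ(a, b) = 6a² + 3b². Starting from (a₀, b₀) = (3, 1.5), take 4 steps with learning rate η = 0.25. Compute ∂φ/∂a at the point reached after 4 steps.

∇φ = (12a, 6b)
(a₁, b₁) = (3, 1.5) − 0.25·(36, 9) = (-6, -0.75)
(a₂, b₂) = (-6, -0.75) − 0.25·(-72, -4.5) = (12, 0.375)
(a₃, b₃) = (12, 0.375) − 0.25·(144, 2.25) = (-24, -0.1875)
(a₄, b₄) = (-24, -0.1875) − 0.25·(-288, -1.125) = (48, 0.09375)
∂φ/∂a at (48, 0.09375) = 576

576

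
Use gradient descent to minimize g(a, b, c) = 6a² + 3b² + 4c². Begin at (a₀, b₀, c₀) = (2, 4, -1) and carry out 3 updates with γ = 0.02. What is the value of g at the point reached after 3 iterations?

28.32138657792

∇g = (12a, 6b, 8c)
(a₁, b₁, c₁) = (2, 4, -1) − 0.02·(24, 24, -8) = (1.52, 3.52, -0.84)
(a₂, b₂, c₂) = (1.52, 3.52, -0.84) − 0.02·(18.24, 21.12, -6.72) = (1.1552, 3.0976, -0.7056)
(a₃, b₃, c₃) = (1.1552, 3.0976, -0.7056) − 0.02·(13.8624, 18.5856, -5.6448) = (0.877952, 2.725888, -0.592704)
g(0.877952, 2.725888, -0.592704) = 28.32138657792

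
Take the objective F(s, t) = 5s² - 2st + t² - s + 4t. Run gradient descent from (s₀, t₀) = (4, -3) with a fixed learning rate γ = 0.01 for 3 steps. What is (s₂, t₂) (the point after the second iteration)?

(3.147, -2.811)

∇F = (10s - 2t - 1, -2s + 2t + 4)
(s₁, t₁) = (4, -3) − 0.01·(45, -10) = (3.55, -2.9)
(s₂, t₂) = (3.55, -2.9) − 0.01·(40.3, -8.9) = (3.147, -2.811)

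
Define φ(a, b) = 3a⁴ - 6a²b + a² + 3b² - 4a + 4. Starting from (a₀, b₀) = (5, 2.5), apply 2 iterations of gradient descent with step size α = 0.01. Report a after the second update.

∇φ = (12a³ - 12ab + 2a - 4, -6a² + 6b)
(a₁, b₁) = (5, 2.5) − 0.01·(1356, -135) = (-8.56, 3.85)
(a₂, b₂) = (-8.56, 3.85) − 0.01·(-7152.312192, -416.5416) = (62.96312192, 8.015416)
a = 62.96312192

62.96312192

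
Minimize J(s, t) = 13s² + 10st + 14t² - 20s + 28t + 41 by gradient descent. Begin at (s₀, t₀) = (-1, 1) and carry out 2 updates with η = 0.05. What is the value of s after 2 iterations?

∇J = (26s + 10t - 20, 10s + 28t + 28)
Step 1: at (-1, 1), ∇J = (-36, 46) → (-1, 1) − 0.05·(-36, 46) = (0.8, -1.3)
Step 2: at (0.8, -1.3), ∇J = (-12.2, -0.4) → (0.8, -1.3) − 0.05·(-12.2, -0.4) = (1.41, -1.28)
s = 1.41

1.41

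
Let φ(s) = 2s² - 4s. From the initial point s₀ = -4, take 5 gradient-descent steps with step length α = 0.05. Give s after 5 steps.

-0.6384

φ′(s) = 4s - 4
Step 1: φ′(-4) = -20; s₁ = -4 − 0.05·(-20) = -3
Step 2: φ′(-3) = -16; s₂ = -3 − 0.05·(-16) = -2.2
Step 3: φ′(-2.2) = -12.8; s₃ = -2.2 − 0.05·(-12.8) = -1.56
Step 4: φ′(-1.56) = -10.24; s₄ = -1.56 − 0.05·(-10.24) = -1.048
Step 5: φ′(-1.048) = -8.192; s₅ = -1.048 − 0.05·(-8.192) = -0.6384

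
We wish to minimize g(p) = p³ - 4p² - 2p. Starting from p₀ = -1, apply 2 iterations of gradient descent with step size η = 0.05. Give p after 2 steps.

-2.245375

g′(p) = 3p² - 8p - 2
Step 1: g′(-1) = 9; p₁ = -1 − 0.05·9 = -1.45
Step 2: g′(-1.45) = 15.9075; p₂ = -1.45 − 0.05·15.9075 = -2.245375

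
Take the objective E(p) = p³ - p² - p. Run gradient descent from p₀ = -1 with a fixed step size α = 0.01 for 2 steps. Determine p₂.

-1.083248

E′(p) = 3p² - 2p - 1
p₁ = -1 − 0.01·4 = -1.04
p₂ = -1.04 − 0.01·4.3248 = -1.083248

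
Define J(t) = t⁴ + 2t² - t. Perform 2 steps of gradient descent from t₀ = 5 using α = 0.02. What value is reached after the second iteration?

7.52806976

J′(t) = 4t³ + 4t - 1
Step 1: J′(5) = 519; t₁ = 5 − 0.02·519 = -5.38
Step 2: J′(-5.38) = -645.403488; t₂ = -5.38 − 0.02·(-645.403488) = 7.52806976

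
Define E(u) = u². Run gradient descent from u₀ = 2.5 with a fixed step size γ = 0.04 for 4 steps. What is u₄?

1.7909824

E′(u) = 2u
Step 1: E′(2.5) = 5; u₁ = 2.5 − 0.04·5 = 2.3
Step 2: E′(2.3) = 4.6; u₂ = 2.3 − 0.04·4.6 = 2.116
Step 3: E′(2.116) = 4.232; u₃ = 2.116 − 0.04·4.232 = 1.94672
Step 4: E′(1.94672) = 3.89344; u₄ = 1.94672 − 0.04·3.89344 = 1.7909824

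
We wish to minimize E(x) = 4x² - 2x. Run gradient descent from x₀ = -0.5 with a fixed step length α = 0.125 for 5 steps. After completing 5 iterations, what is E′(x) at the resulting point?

E′(x) = 8x - 2
x₁ = -0.5 − 0.125·(-6) = 0.25
x₂ = 0.25 − 0.125·0 = 0.25
x₃ = 0.25 − 0.125·0 = 0.25
x₄ = 0.25 − 0.125·0 = 0.25
x₅ = 0.25 − 0.125·0 = 0.25
E′(x) at (0.25) = 0

0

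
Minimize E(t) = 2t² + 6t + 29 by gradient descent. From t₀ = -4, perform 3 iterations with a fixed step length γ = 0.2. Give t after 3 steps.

E′(t) = 4t + 6
t₁ = -4 − 0.2·(-10) = -2
t₂ = -2 − 0.2·(-2) = -1.6
t₃ = -1.6 − 0.2·(-0.4) = -1.52

-1.52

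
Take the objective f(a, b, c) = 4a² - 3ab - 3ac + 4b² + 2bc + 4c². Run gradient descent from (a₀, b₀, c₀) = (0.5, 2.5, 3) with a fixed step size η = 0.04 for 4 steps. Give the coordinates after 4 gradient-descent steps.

(0.88765568, 0.5296448, 0.69645568)

∇f = (8a - 3b - 3c, -3a + 8b + 2c, -3a + 2b + 8c)
(a₁, b₁, c₁) = (0.5, 2.5, 3) − 0.04·(-12.5, 24.5, 27.5) = (1, 1.52, 1.9)
(a₂, b₂, c₂) = (1, 1.52, 1.9) − 0.04·(-2.26, 12.96, 15.24) = (1.0904, 1.0016, 1.2904)
(a₃, b₃, c₃) = (1.0904, 1.0016, 1.2904) − 0.04·(1.8472, 7.3224, 9.0552) = (1.016512, 0.708704, 0.928192)
(a₄, b₄, c₄) = (1.016512, 0.708704, 0.928192) − 0.04·(3.221408, 4.47648, 5.793408) = (0.88765568, 0.5296448, 0.69645568)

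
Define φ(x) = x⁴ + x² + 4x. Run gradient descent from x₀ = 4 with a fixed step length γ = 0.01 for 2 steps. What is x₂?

1.16160128

φ′(x) = 4x³ + 2x + 4
x₁ = 4 − 0.01·268 = 1.32
x₂ = 1.32 − 0.01·15.839872 = 1.16160128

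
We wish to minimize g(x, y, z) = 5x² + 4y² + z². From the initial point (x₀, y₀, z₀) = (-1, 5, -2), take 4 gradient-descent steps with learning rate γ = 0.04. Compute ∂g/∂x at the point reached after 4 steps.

-1.296

∇g = (10x, 8y, 2z)
Step 1: at (-1, 5, -2), ∇g = (-10, 40, -4) → (-1, 5, -2) − 0.04·(-10, 40, -4) = (-0.6, 3.4, -1.84)
Step 2: at (-0.6, 3.4, -1.84), ∇g = (-6, 27.2, -3.68) → (-0.6, 3.4, -1.84) − 0.04·(-6, 27.2, -3.68) = (-0.36, 2.312, -1.6928)
Step 3: at (-0.36, 2.312, -1.6928), ∇g = (-3.6, 18.496, -3.3856) → (-0.36, 2.312, -1.6928) − 0.04·(-3.6, 18.496, -3.3856) = (-0.216, 1.57216, -1.557376)
Step 4: at (-0.216, 1.57216, -1.557376), ∇g = (-2.16, 12.57728, -3.114752) → (-0.216, 1.57216, -1.557376) − 0.04·(-2.16, 12.57728, -3.114752) = (-0.1296, 1.0690688, -1.43278592)
∂g/∂x at (-0.1296, 1.0690688, -1.43278592) = -1.296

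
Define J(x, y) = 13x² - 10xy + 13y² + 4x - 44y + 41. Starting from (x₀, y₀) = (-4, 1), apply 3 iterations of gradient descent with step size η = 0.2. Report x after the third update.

466.8

∇J = (26x - 10y + 4, -10x + 26y - 44)
Step 1: at (-4, 1), ∇J = (-110, 22) → (-4, 1) − 0.2·(-110, 22) = (18, -3.4)
Step 2: at (18, -3.4), ∇J = (506, -312.4) → (18, -3.4) − 0.2·(506, -312.4) = (-83.2, 59.08)
Step 3: at (-83.2, 59.08), ∇J = (-2750, 2324.08) → (-83.2, 59.08) − 0.2·(-2750, 2324.08) = (466.8, -405.736)
x = 466.8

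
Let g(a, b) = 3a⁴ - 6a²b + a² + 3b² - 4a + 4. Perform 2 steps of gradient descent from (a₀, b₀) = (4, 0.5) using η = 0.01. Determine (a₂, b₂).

∇g = (12a³ - 12ab + 2a - 4, -6a² + 6b)
Step 1: at (4, 0.5), ∇g = (748, -93) → (4, 0.5) − 0.01·(748, -93) = (-3.48, 1.43)
Step 2: at (-3.48, 1.43), ∇g = (-456.973504, -64.0824) → (-3.48, 1.43) − 0.01·(-456.973504, -64.0824) = (1.08973504, 2.070824)

(1.08973504, 2.070824)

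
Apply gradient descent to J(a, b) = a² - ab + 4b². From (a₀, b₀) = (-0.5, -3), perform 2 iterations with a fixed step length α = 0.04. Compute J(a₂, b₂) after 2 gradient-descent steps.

7.613376

∇J = (2a - b, -a + 8b)
Step 1: at (-0.5, -3), ∇J = (2, -23.5) → (-0.5, -3) − 0.04·(2, -23.5) = (-0.58, -2.06)
Step 2: at (-0.58, -2.06), ∇J = (0.9, -15.9) → (-0.58, -2.06) − 0.04·(0.9, -15.9) = (-0.616, -1.424)
J(-0.616, -1.424) = 7.613376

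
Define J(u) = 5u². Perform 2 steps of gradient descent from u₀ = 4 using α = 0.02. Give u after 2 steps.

2.56

J′(u) = 10u
Step 1: J′(4) = 40; u₁ = 4 − 0.02·40 = 3.2
Step 2: J′(3.2) = 32; u₂ = 3.2 − 0.02·32 = 2.56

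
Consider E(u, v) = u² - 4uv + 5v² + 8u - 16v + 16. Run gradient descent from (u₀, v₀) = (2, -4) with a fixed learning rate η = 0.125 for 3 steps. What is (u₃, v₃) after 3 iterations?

(-0.96875, 1.875)

∇E = (2u - 4v + 8, -4u + 10v - 16)
Step 1: at (2, -4), ∇E = (28, -64) → (2, -4) − 0.125·(28, -64) = (-1.5, 4)
Step 2: at (-1.5, 4), ∇E = (-11, 30) → (-1.5, 4) − 0.125·(-11, 30) = (-0.125, 0.25)
Step 3: at (-0.125, 0.25), ∇E = (6.75, -13) → (-0.125, 0.25) − 0.125·(6.75, -13) = (-0.96875, 1.875)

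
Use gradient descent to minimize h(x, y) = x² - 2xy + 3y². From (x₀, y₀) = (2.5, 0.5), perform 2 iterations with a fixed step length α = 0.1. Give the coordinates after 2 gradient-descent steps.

∇h = (2x - 2y, -2x + 6y)
Step 1: at (2.5, 0.5), ∇h = (4, -2) → (2.5, 0.5) − 0.1·(4, -2) = (2.1, 0.7)
Step 2: at (2.1, 0.7), ∇h = (2.8, 0) → (2.1, 0.7) − 0.1·(2.8, 0) = (1.82, 0.7)

(1.82, 0.7)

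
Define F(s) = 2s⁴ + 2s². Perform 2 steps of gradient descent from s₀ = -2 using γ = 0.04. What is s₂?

F′(s) = 8s³ + 4s
Step 1: F′(-2) = -72; s₁ = -2 − 0.04·(-72) = 0.88
Step 2: F′(0.88) = 8.971776; s₂ = 0.88 − 0.04·8.971776 = 0.52112896

0.52112896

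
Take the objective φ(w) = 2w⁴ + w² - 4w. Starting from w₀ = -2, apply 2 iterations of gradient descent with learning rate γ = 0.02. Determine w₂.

φ′(w) = 8w³ + 2w - 4
w₁ = -2 − 0.02·(-72) = -0.56
w₂ = -0.56 − 0.02·(-6.524928) = -0.42950144

-0.42950144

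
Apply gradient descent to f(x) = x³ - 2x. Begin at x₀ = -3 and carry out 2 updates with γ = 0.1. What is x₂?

f′(x) = 3x² - 2
x₁ = -3 − 0.1·25 = -5.5
x₂ = -5.5 − 0.1·88.75 = -14.375

-14.375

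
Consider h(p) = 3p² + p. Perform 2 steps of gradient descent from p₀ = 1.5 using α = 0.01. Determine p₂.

1.306

h′(p) = 6p + 1
Step 1: h′(1.5) = 10; p₁ = 1.5 − 0.01·10 = 1.4
Step 2: h′(1.4) = 9.4; p₂ = 1.4 − 0.01·9.4 = 1.306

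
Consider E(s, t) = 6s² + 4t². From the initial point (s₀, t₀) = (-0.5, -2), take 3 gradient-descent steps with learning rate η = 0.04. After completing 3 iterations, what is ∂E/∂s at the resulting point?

∇E = (12s, 8t)
(s₁, t₁) = (-0.5, -2) − 0.04·(-6, -16) = (-0.26, -1.36)
(s₂, t₂) = (-0.26, -1.36) − 0.04·(-3.12, -10.88) = (-0.1352, -0.9248)
(s₃, t₃) = (-0.1352, -0.9248) − 0.04·(-1.6224, -7.3984) = (-0.070304, -0.628864)
∂E/∂s at (-0.070304, -0.628864) = -0.843648

-0.843648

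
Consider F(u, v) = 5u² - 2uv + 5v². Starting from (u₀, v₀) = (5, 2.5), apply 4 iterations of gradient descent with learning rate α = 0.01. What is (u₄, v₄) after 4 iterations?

(3.4360928, 1.9368544)

∇F = (10u - 2v, -2u + 10v)
(u₁, v₁) = (5, 2.5) − 0.01·(45, 15) = (4.55, 2.35)
(u₂, v₂) = (4.55, 2.35) − 0.01·(40.8, 14.4) = (4.142, 2.206)
(u₃, v₃) = (4.142, 2.206) − 0.01·(37.008, 13.776) = (3.77192, 2.06824)
(u₄, v₄) = (3.77192, 2.06824) − 0.01·(33.58272, 13.13856) = (3.4360928, 1.9368544)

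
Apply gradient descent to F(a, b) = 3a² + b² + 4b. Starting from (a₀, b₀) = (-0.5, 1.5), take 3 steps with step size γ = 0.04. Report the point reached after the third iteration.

∇F = (6a, 2b + 4)
(a₁, b₁) = (-0.5, 1.5) − 0.04·(-3, 7) = (-0.38, 1.22)
(a₂, b₂) = (-0.38, 1.22) − 0.04·(-2.28, 6.44) = (-0.2888, 0.9624)
(a₃, b₃) = (-0.2888, 0.9624) − 0.04·(-1.7328, 5.9248) = (-0.219488, 0.725408)

(-0.219488, 0.725408)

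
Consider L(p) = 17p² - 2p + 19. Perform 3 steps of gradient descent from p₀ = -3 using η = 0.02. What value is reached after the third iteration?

L′(p) = 34p - 2
Step 1: L′(-3) = -104; p₁ = -3 − 0.02·(-104) = -0.92
Step 2: L′(-0.92) = -33.28; p₂ = -0.92 − 0.02·(-33.28) = -0.2544
Step 3: L′(-0.2544) = -10.6496; p₃ = -0.2544 − 0.02·(-10.6496) = -0.041408

-0.041408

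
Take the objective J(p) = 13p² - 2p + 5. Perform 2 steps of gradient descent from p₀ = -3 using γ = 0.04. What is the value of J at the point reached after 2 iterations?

4.923392

J′(p) = 26p - 2
Step 1: J′(-3) = -80; p₁ = -3 − 0.04·(-80) = 0.2
Step 2: J′(0.2) = 3.2; p₂ = 0.2 − 0.04·3.2 = 0.072
J(0.072) = 4.923392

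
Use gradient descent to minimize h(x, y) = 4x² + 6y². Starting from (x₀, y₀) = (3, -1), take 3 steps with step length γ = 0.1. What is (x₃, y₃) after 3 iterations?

(0.024, 0.008)

∇h = (8x, 12y)
(x₁, y₁) = (3, -1) − 0.1·(24, -12) = (0.6, 0.2)
(x₂, y₂) = (0.6, 0.2) − 0.1·(4.8, 2.4) = (0.12, -0.04)
(x₃, y₃) = (0.12, -0.04) − 0.1·(0.96, -0.48) = (0.024, 0.008)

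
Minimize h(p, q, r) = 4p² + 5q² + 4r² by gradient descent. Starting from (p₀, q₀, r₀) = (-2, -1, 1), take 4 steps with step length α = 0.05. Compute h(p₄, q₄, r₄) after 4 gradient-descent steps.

∇h = (8p, 10q, 8r)
Step 1: at (-2, -1, 1), ∇h = (-16, -10, 8) → (-2, -1, 1) − 0.05·(-16, -10, 8) = (-1.2, -0.5, 0.6)
Step 2: at (-1.2, -0.5, 0.6), ∇h = (-9.6, -5, 4.8) → (-1.2, -0.5, 0.6) − 0.05·(-9.6, -5, 4.8) = (-0.72, -0.25, 0.36)
Step 3: at (-0.72, -0.25, 0.36), ∇h = (-5.76, -2.5, 2.88) → (-0.72, -0.25, 0.36) − 0.05·(-5.76, -2.5, 2.88) = (-0.432, -0.125, 0.216)
Step 4: at (-0.432, -0.125, 0.216), ∇h = (-3.456, -1.25, 1.728) → (-0.432, -0.125, 0.216) − 0.05·(-3.456, -1.25, 1.728) = (-0.2592, -0.0625, 0.1296)
h(-0.2592, -0.0625, 0.1296) = 0.35545445

0.35545445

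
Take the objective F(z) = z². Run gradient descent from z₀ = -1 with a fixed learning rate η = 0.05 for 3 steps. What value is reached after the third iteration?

-0.729

F′(z) = 2z
z₁ = -1 − 0.05·(-2) = -0.9
z₂ = -0.9 − 0.05·(-1.8) = -0.81
z₃ = -0.81 − 0.05·(-1.62) = -0.729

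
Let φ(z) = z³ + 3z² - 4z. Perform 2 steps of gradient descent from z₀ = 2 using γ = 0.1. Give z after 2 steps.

0.4

φ′(z) = 3z² + 6z - 4
Step 1: φ′(2) = 20; z₁ = 2 − 0.1·20 = 0
Step 2: φ′(0) = -4; z₂ = 0 − 0.1·(-4) = 0.4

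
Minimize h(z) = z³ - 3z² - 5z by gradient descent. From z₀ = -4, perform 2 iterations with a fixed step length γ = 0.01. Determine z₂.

h′(z) = 3z² - 6z - 5
Step 1: h′(-4) = 67; z₁ = -4 − 0.01·67 = -4.67
Step 2: h′(-4.67) = 88.4467; z₂ = -4.67 − 0.01·88.4467 = -5.554467

-5.554467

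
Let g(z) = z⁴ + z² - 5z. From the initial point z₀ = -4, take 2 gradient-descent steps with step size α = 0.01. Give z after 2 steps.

-1.14387636

g′(z) = 4z³ + 2z - 5
Step 1: g′(-4) = -269; z₁ = -4 − 0.01·(-269) = -1.31
Step 2: g′(-1.31) = -16.612364; z₂ = -1.31 − 0.01·(-16.612364) = -1.14387636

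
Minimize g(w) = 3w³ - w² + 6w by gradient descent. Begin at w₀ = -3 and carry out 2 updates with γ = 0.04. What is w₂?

g′(w) = 9w² - 2w + 6
Step 1: g′(-3) = 93; w₁ = -3 − 0.04·93 = -6.72
Step 2: g′(-6.72) = 425.8656; w₂ = -6.72 − 0.04·425.8656 = -23.754624

-23.754624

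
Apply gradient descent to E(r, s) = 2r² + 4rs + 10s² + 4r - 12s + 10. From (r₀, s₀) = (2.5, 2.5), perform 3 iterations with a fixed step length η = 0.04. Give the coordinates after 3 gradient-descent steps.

∇E = (4r + 4s + 4, 4r + 20s - 12)
Step 1: at (2.5, 2.5), ∇E = (24, 48) → (2.5, 2.5) − 0.04·(24, 48) = (1.54, 0.58)
Step 2: at (1.54, 0.58), ∇E = (12.48, 5.76) → (1.54, 0.58) − 0.04·(12.48, 5.76) = (1.0408, 0.3496)
Step 3: at (1.0408, 0.3496), ∇E = (9.5616, -0.8448) → (1.0408, 0.3496) − 0.04·(9.5616, -0.8448) = (0.658336, 0.383392)

(0.658336, 0.383392)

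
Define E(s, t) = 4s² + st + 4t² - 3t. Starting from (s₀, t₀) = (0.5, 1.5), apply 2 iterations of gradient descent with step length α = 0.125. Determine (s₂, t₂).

(-0.0390625, 0.3984375)

∇E = (8s + t, s + 8t - 3)
Step 1: at (0.5, 1.5), ∇E = (5.5, 9.5) → (0.5, 1.5) − 0.125·(5.5, 9.5) = (-0.1875, 0.3125)
Step 2: at (-0.1875, 0.3125), ∇E = (-1.1875, -0.6875) → (-0.1875, 0.3125) − 0.125·(-1.1875, -0.6875) = (-0.0390625, 0.3984375)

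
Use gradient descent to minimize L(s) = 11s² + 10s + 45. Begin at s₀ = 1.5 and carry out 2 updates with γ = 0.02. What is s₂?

L′(s) = 22s + 10
Step 1: L′(1.5) = 43; s₁ = 1.5 − 0.02·43 = 0.64
Step 2: L′(0.64) = 24.08; s₂ = 0.64 − 0.02·24.08 = 0.1584

0.1584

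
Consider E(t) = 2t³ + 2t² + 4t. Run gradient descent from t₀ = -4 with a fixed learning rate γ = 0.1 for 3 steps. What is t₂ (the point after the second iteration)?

E′(t) = 6t² + 4t + 4
t₁ = -4 − 0.1·84 = -12.4
t₂ = -12.4 − 0.1·876.96 = -100.096

-100.096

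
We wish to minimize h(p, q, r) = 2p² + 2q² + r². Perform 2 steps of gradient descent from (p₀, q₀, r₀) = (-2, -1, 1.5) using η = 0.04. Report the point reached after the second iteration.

(-1.4112, -0.7056, 1.2696)

∇h = (4p, 4q, 2r)
Step 1: at (-2, -1, 1.5), ∇h = (-8, -4, 3) → (-2, -1, 1.5) − 0.04·(-8, -4, 3) = (-1.68, -0.84, 1.38)
Step 2: at (-1.68, -0.84, 1.38), ∇h = (-6.72, -3.36, 2.76) → (-1.68, -0.84, 1.38) − 0.04·(-6.72, -3.36, 2.76) = (-1.4112, -0.7056, 1.2696)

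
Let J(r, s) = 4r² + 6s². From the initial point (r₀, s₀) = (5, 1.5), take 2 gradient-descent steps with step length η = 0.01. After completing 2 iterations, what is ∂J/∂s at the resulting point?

13.9392

∇J = (8r, 12s)
(r₁, s₁) = (5, 1.5) − 0.01·(40, 18) = (4.6, 1.32)
(r₂, s₂) = (4.6, 1.32) − 0.01·(36.8, 15.84) = (4.232, 1.1616)
∂J/∂s at (4.232, 1.1616) = 13.9392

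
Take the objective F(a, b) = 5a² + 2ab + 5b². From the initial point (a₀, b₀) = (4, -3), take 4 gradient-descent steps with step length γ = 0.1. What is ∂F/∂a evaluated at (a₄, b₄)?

0.0544

∇F = (10a + 2b, 2a + 10b)
Step 1: at (4, -3), ∇F = (34, -22) → (4, -3) − 0.1·(34, -22) = (0.6, -0.8)
Step 2: at (0.6, -0.8), ∇F = (4.4, -6.8) → (0.6, -0.8) − 0.1·(4.4, -6.8) = (0.16, -0.12)
Step 3: at (0.16, -0.12), ∇F = (1.36, -0.88) → (0.16, -0.12) − 0.1·(1.36, -0.88) = (0.024, -0.032)
Step 4: at (0.024, -0.032), ∇F = (0.176, -0.272) → (0.024, -0.032) − 0.1·(0.176, -0.272) = (0.0064, -0.0048)
∂F/∂a at (0.0064, -0.0048) = 0.0544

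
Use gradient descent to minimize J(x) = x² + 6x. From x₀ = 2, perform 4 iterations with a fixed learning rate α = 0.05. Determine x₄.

J′(x) = 2x + 6
Step 1: J′(2) = 10; x₁ = 2 − 0.05·10 = 1.5
Step 2: J′(1.5) = 9; x₂ = 1.5 − 0.05·9 = 1.05
Step 3: J′(1.05) = 8.1; x₃ = 1.05 − 0.05·8.1 = 0.645
Step 4: J′(0.645) = 7.29; x₄ = 0.645 − 0.05·7.29 = 0.2805

0.2805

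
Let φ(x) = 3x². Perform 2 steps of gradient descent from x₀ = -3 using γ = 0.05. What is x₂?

-1.47

φ′(x) = 6x
x₁ = -3 − 0.05·(-18) = -2.1
x₂ = -2.1 − 0.05·(-12.6) = -1.47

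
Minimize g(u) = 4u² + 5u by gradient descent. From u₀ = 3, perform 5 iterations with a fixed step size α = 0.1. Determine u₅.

-0.62384

g′(u) = 8u + 5
Step 1: g′(3) = 29; u₁ = 3 − 0.1·29 = 0.1
Step 2: g′(0.1) = 5.8; u₂ = 0.1 − 0.1·5.8 = -0.48
Step 3: g′(-0.48) = 1.16; u₃ = -0.48 − 0.1·1.16 = -0.596
Step 4: g′(-0.596) = 0.232; u₄ = -0.596 − 0.1·0.232 = -0.6192
Step 5: g′(-0.6192) = 0.0464; u₅ = -0.6192 − 0.1·0.0464 = -0.62384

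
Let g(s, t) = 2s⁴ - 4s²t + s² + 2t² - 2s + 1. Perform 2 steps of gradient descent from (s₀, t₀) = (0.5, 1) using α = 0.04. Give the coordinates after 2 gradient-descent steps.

∇g = (8s³ - 8st + 2s - 2, -4s² + 4t)
Step 1: at (0.5, 1), ∇g = (-4, 3) → (0.5, 1) − 0.04·(-4, 3) = (0.66, 0.88)
Step 2: at (0.66, 0.88), ∇g = (-3.026432, 1.7776) → (0.66, 0.88) − 0.04·(-3.026432, 1.7776) = (0.78105728, 0.808896)

(0.78105728, 0.808896)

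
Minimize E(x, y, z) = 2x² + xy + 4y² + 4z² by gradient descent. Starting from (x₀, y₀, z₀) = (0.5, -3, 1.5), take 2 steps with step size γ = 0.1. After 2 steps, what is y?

-0.19

∇E = (4x + y, x + 8y, 8z)
Step 1: at (0.5, -3, 1.5), ∇E = (-1, -23.5, 12) → (0.5, -3, 1.5) − 0.1·(-1, -23.5, 12) = (0.6, -0.65, 0.3)
Step 2: at (0.6, -0.65, 0.3), ∇E = (1.75, -4.6, 2.4) → (0.6, -0.65, 0.3) − 0.1·(1.75, -4.6, 2.4) = (0.425, -0.19, 0.06)
y = -0.19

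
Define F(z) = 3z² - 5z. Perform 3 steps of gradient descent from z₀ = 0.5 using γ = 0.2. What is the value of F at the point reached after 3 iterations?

F′(z) = 6z - 5
Step 1: F′(0.5) = -2; z₁ = 0.5 − 0.2·(-2) = 0.9
Step 2: F′(0.9) = 0.4; z₂ = 0.9 − 0.2·0.4 = 0.82
Step 3: F′(0.82) = -0.08; z₃ = 0.82 − 0.2·(-0.08) = 0.836
F(0.836) = -2.083312

-2.083312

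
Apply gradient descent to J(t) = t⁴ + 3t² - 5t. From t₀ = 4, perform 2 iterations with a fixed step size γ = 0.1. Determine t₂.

5182.25

J′(t) = 4t³ + 6t - 5
t₁ = 4 − 0.1·275 = -23.5
t₂ = -23.5 − 0.1·(-52057.5) = 5182.25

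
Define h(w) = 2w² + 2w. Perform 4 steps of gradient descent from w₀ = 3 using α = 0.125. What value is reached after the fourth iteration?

-0.28125

h′(w) = 4w + 2
Step 1: h′(3) = 14; w₁ = 3 − 0.125·14 = 1.25
Step 2: h′(1.25) = 7; w₂ = 1.25 − 0.125·7 = 0.375
Step 3: h′(0.375) = 3.5; w₃ = 0.375 − 0.125·3.5 = -0.0625
Step 4: h′(-0.0625) = 1.75; w₄ = -0.0625 − 0.125·1.75 = -0.28125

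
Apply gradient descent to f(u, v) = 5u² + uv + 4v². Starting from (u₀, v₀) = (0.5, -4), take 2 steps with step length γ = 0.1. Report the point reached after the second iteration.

∇f = (10u + v, u + 8v)
Step 1: at (0.5, -4), ∇f = (1, -31.5) → (0.5, -4) − 0.1·(1, -31.5) = (0.4, -0.85)
Step 2: at (0.4, -0.85), ∇f = (3.15, -6.4) → (0.4, -0.85) − 0.1·(3.15, -6.4) = (0.085, -0.21)

(0.085, -0.21)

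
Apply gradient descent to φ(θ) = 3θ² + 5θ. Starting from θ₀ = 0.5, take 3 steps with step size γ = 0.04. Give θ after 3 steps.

φ′(θ) = 6θ + 5
θ₁ = 0.5 − 0.04·8 = 0.18
θ₂ = 0.18 − 0.04·6.08 = -0.0632
θ₃ = -0.0632 − 0.04·4.6208 = -0.248032

-0.248032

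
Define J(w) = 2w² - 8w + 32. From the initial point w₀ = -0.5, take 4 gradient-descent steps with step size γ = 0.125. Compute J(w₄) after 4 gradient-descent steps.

J′(w) = 4w - 8
w₁ = -0.5 − 0.125·(-10) = 0.75
w₂ = 0.75 − 0.125·(-5) = 1.375
w₃ = 1.375 − 0.125·(-2.5) = 1.6875
w₄ = 1.6875 − 0.125·(-1.25) = 1.84375
J(1.84375) = 24.048828125

24.048828125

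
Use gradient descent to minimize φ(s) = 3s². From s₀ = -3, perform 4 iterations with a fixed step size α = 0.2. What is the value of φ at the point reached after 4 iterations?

φ′(s) = 6s
s₁ = -3 − 0.2·(-18) = 0.6
s₂ = 0.6 − 0.2·3.6 = -0.12
s₃ = -0.12 − 0.2·(-0.72) = 0.024
s₄ = 0.024 − 0.2·0.144 = -0.0048
φ(-0.0048) = 0.00006912

0.00006912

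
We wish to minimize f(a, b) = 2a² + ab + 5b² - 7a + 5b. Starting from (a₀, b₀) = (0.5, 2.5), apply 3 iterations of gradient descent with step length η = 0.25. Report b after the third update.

∇f = (4a + b - 7, a + 10b + 5)
Step 1: at (0.5, 2.5), ∇f = (-2.5, 30.5) → (0.5, 2.5) − 0.25·(-2.5, 30.5) = (1.125, -5.125)
Step 2: at (1.125, -5.125), ∇f = (-7.625, -45.125) → (1.125, -5.125) − 0.25·(-7.625, -45.125) = (3.03125, 6.15625)
Step 3: at (3.03125, 6.15625), ∇f = (11.28125, 69.59375) → (3.03125, 6.15625) − 0.25·(11.28125, 69.59375) = (0.2109375, -11.2421875)
b = -11.2421875

-11.2421875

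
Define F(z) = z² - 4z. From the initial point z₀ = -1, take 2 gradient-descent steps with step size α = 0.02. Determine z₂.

F′(z) = 2z - 4
Step 1: F′(-1) = -6; z₁ = -1 − 0.02·(-6) = -0.88
Step 2: F′(-0.88) = -5.76; z₂ = -0.88 − 0.02·(-5.76) = -0.7648

-0.7648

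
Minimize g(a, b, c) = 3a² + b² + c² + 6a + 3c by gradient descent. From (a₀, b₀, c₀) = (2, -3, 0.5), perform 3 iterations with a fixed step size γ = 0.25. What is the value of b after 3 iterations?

-0.375

∇g = (6a + 6, 2b, 2c + 3)
Step 1: at (2, -3, 0.5), ∇g = (18, -6, 4) → (2, -3, 0.5) − 0.25·(18, -6, 4) = (-2.5, -1.5, -0.5)
Step 2: at (-2.5, -1.5, -0.5), ∇g = (-9, -3, 2) → (-2.5, -1.5, -0.5) − 0.25·(-9, -3, 2) = (-0.25, -0.75, -1)
Step 3: at (-0.25, -0.75, -1), ∇g = (4.5, -1.5, 1) → (-0.25, -0.75, -1) − 0.25·(4.5, -1.5, 1) = (-1.375, -0.375, -1.25)
b = -0.375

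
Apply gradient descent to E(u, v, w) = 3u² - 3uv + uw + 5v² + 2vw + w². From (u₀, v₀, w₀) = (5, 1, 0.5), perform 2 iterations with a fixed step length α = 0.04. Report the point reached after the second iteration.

∇E = (6u - 3v + w, -3u + 10v + 2w, u + 2v + 2w)
Step 1: at (5, 1, 0.5), ∇E = (27.5, -4, 8) → (5, 1, 0.5) − 0.04·(27.5, -4, 8) = (3.9, 1.16, 0.18)
Step 2: at (3.9, 1.16, 0.18), ∇E = (20.1, 0.26, 6.58) → (3.9, 1.16, 0.18) − 0.04·(20.1, 0.26, 6.58) = (3.096, 1.1496, -0.0832)

(3.096, 1.1496, -0.0832)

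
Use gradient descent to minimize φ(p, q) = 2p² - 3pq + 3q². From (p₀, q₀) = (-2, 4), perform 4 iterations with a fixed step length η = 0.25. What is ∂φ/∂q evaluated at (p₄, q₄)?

∇φ = (4p - 3q, -3p + 6q)
(p₁, q₁) = (-2, 4) − 0.25·(-20, 30) = (3, -3.5)
(p₂, q₂) = (3, -3.5) − 0.25·(22.5, -30) = (-2.625, 4)
(p₃, q₃) = (-2.625, 4) − 0.25·(-22.5, 31.875) = (3, -3.96875)
(p₄, q₄) = (3, -3.96875) − 0.25·(23.90625, -32.8125) = (-2.9765625, 4.234375)
∂φ/∂q at (-2.9765625, 4.234375) = 34.3359375

34.3359375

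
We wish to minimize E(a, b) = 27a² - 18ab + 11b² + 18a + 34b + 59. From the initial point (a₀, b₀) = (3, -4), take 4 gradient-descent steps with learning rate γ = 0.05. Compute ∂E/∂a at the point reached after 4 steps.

∇E = (54a - 18b + 18, -18a + 22b + 34)
(a₁, b₁) = (3, -4) − 0.05·(252, -108) = (-9.6, 1.4)
(a₂, b₂) = (-9.6, 1.4) − 0.05·(-525.6, 237.6) = (16.68, -10.48)
(a₃, b₃) = (16.68, -10.48) − 0.05·(1107.36, -496.8) = (-38.688, 14.36)
(a₄, b₄) = (-38.688, 14.36) − 0.05·(-2329.632, 1046.304) = (77.7936, -37.9552)
∂E/∂a at (77.7936, -37.9552) = 4902.048

4902.048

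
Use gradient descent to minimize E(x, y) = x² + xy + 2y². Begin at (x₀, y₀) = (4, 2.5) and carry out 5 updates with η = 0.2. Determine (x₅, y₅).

∇E = (2x + y, x + 4y)
Step 1: at (4, 2.5), ∇E = (10.5, 14) → (4, 2.5) − 0.2·(10.5, 14) = (1.9, -0.3)
Step 2: at (1.9, -0.3), ∇E = (3.5, 0.7) → (1.9, -0.3) − 0.2·(3.5, 0.7) = (1.2, -0.44)
Step 3: at (1.2, -0.44), ∇E = (1.96, -0.56) → (1.2, -0.44) − 0.2·(1.96, -0.56) = (0.808, -0.328)
Step 4: at (0.808, -0.328), ∇E = (1.288, -0.504) → (0.808, -0.328) − 0.2·(1.288, -0.504) = (0.5504, -0.2272)
Step 5: at (0.5504, -0.2272), ∇E = (0.8736, -0.3584) → (0.5504, -0.2272) − 0.2·(0.8736, -0.3584) = (0.37568, -0.15552)

(0.37568, -0.15552)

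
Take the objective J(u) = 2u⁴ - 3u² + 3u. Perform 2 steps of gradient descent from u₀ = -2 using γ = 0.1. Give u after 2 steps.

J′(u) = 8u³ - 6u + 3
u₁ = -2 − 0.1·(-49) = 2.9
u₂ = 2.9 − 0.1·180.712 = -15.1712

-15.1712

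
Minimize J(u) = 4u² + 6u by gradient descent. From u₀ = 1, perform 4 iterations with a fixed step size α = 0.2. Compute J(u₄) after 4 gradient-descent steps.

-2.04424704

J′(u) = 8u + 6
u₁ = 1 − 0.2·14 = -1.8
u₂ = -1.8 − 0.2·(-8.4) = -0.12
u₃ = -0.12 − 0.2·5.04 = -1.128
u₄ = -1.128 − 0.2·(-3.024) = -0.5232
J(-0.5232) = -2.04424704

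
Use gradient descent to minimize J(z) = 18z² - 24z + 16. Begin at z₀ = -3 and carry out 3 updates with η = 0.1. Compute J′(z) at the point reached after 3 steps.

2320.032

J′(z) = 36z - 24
z₁ = -3 − 0.1·(-132) = 10.2
z₂ = 10.2 − 0.1·343.2 = -24.12
z₃ = -24.12 − 0.1·(-892.32) = 65.112
J′(z) at (65.112) = 2320.032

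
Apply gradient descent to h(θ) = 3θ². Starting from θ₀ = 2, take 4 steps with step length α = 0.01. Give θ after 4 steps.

1.56149792

h′(θ) = 6θ
θ₁ = 2 − 0.01·12 = 1.88
θ₂ = 1.88 − 0.01·11.28 = 1.7672
θ₃ = 1.7672 − 0.01·10.6032 = 1.661168
θ₄ = 1.661168 − 0.01·9.967008 = 1.56149792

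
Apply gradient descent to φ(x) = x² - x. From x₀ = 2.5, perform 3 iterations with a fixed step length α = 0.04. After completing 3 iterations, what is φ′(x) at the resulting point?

3.114752

φ′(x) = 2x - 1
x₁ = 2.5 − 0.04·4 = 2.34
x₂ = 2.34 − 0.04·3.68 = 2.1928
x₃ = 2.1928 − 0.04·3.3856 = 2.057376
φ′(x) at (2.057376) = 3.114752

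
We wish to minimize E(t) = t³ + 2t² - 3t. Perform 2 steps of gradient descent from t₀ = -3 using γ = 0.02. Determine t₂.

-3.550656

E′(t) = 3t² + 4t - 3
Step 1: E′(-3) = 12; t₁ = -3 − 0.02·12 = -3.24
Step 2: E′(-3.24) = 15.5328; t₂ = -3.24 − 0.02·15.5328 = -3.550656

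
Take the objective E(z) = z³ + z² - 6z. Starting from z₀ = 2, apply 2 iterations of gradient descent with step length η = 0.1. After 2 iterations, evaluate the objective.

E′(z) = 3z² + 2z - 6
Step 1: E′(2) = 10; z₁ = 2 − 0.1·10 = 1
Step 2: E′(1) = -1; z₂ = 1 − 0.1·(-1) = 1.1
E(1.1) = -4.059

-4.059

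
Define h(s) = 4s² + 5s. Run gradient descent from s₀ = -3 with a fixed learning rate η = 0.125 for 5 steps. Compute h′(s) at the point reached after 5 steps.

0

h′(s) = 8s + 5
Step 1: h′(-3) = -19; s₁ = -3 − 0.125·(-19) = -0.625
Step 2: h′(-0.625) = 0; s₂ = -0.625 − 0.125·0 = -0.625
Step 3: h′(-0.625) = 0; s₃ = -0.625 − 0.125·0 = -0.625
Step 4: h′(-0.625) = 0; s₄ = -0.625 − 0.125·0 = -0.625
Step 5: h′(-0.625) = 0; s₅ = -0.625 − 0.125·0 = -0.625
h′(s) at (-0.625) = 0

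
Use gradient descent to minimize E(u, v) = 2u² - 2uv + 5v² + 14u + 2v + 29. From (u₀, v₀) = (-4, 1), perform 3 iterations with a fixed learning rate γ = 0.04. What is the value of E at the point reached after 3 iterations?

0.94546731008

∇E = (4u - 2v + 14, -2u + 10v + 2)
Step 1: at (-4, 1), ∇E = (-4, 20) → (-4, 1) − 0.04·(-4, 20) = (-3.84, 0.2)
Step 2: at (-3.84, 0.2), ∇E = (-1.76, 11.68) → (-3.84, 0.2) − 0.04·(-1.76, 11.68) = (-3.7696, -0.2672)
Step 3: at (-3.7696, -0.2672), ∇E = (-0.544, 6.8672) → (-3.7696, -0.2672) − 0.04·(-0.544, 6.8672) = (-3.74784, -0.541888)
E(-3.74784, -0.541888) = 0.94546731008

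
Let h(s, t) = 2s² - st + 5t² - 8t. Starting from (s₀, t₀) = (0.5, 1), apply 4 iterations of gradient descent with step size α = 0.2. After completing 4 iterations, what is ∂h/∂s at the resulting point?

-0.2368

∇h = (4s - t, -s + 10t - 8)
Step 1: at (0.5, 1), ∇h = (1, 1.5) → (0.5, 1) − 0.2·(1, 1.5) = (0.3, 0.7)
Step 2: at (0.3, 0.7), ∇h = (0.5, -1.3) → (0.3, 0.7) − 0.2·(0.5, -1.3) = (0.2, 0.96)
Step 3: at (0.2, 0.96), ∇h = (-0.16, 1.4) → (0.2, 0.96) − 0.2·(-0.16, 1.4) = (0.232, 0.68)
Step 4: at (0.232, 0.68), ∇h = (0.248, -1.432) → (0.232, 0.68) − 0.2·(0.248, -1.432) = (0.1824, 0.9664)
∂h/∂s at (0.1824, 0.9664) = -0.2368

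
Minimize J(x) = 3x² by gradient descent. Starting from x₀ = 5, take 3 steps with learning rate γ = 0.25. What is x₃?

J′(x) = 6x
Step 1: J′(5) = 30; x₁ = 5 − 0.25·30 = -2.5
Step 2: J′(-2.5) = -15; x₂ = -2.5 − 0.25·(-15) = 1.25
Step 3: J′(1.25) = 7.5; x₃ = 1.25 − 0.25·7.5 = -0.625

-0.625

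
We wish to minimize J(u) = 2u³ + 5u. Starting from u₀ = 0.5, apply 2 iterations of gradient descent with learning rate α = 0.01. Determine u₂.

J′(u) = 6u² + 5
Step 1: J′(0.5) = 6.5; u₁ = 0.5 − 0.01·6.5 = 0.435
Step 2: J′(0.435) = 6.13535; u₂ = 0.435 − 0.01·6.13535 = 0.3736465

0.3736465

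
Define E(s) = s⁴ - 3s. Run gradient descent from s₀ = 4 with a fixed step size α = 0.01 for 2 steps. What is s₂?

1.37293908

E′(s) = 4s³ - 3
Step 1: E′(4) = 253; s₁ = 4 − 0.01·253 = 1.47
Step 2: E′(1.47) = 9.706092; s₂ = 1.47 − 0.01·9.706092 = 1.37293908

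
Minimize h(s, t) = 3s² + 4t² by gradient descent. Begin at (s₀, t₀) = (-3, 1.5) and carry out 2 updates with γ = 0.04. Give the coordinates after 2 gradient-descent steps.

∇h = (6s, 8t)
(s₁, t₁) = (-3, 1.5) − 0.04·(-18, 12) = (-2.28, 1.02)
(s₂, t₂) = (-2.28, 1.02) − 0.04·(-13.68, 8.16) = (-1.7328, 0.6936)

(-1.7328, 0.6936)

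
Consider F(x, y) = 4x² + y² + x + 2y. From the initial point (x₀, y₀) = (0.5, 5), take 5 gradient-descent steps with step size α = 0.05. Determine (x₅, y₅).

(-0.0764, 2.54294)

∇F = (8x + 1, 2y + 2)
Step 1: at (0.5, 5), ∇F = (5, 12) → (0.5, 5) − 0.05·(5, 12) = (0.25, 4.4)
Step 2: at (0.25, 4.4), ∇F = (3, 10.8) → (0.25, 4.4) − 0.05·(3, 10.8) = (0.1, 3.86)
Step 3: at (0.1, 3.86), ∇F = (1.8, 9.72) → (0.1, 3.86) − 0.05·(1.8, 9.72) = (0.01, 3.374)
Step 4: at (0.01, 3.374), ∇F = (1.08, 8.748) → (0.01, 3.374) − 0.05·(1.08, 8.748) = (-0.044, 2.9366)
Step 5: at (-0.044, 2.9366), ∇F = (0.648, 7.8732) → (-0.044, 2.9366) − 0.05·(0.648, 7.8732) = (-0.0764, 2.54294)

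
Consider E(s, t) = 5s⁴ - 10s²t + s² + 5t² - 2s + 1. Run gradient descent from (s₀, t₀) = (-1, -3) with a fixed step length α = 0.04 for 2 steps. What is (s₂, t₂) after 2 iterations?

(-10.9074048, 1.38784)

∇E = (20s³ - 20st + 2s - 2, -10s² + 10t)
(s₁, t₁) = (-1, -3) − 0.04·(-84, -40) = (2.36, -1.4)
(s₂, t₂) = (2.36, -1.4) − 0.04·(331.68512, -69.696) = (-10.9074048, 1.38784)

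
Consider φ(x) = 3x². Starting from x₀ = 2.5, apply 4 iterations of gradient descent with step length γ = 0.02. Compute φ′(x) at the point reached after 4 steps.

φ′(x) = 6x
Step 1: φ′(2.5) = 15; x₁ = 2.5 − 0.02·15 = 2.2
Step 2: φ′(2.2) = 13.2; x₂ = 2.2 − 0.02·13.2 = 1.936
Step 3: φ′(1.936) = 11.616; x₃ = 1.936 − 0.02·11.616 = 1.70368
Step 4: φ′(1.70368) = 10.22208; x₄ = 1.70368 − 0.02·10.22208 = 1.4992384
φ′(x) at (1.4992384) = 8.9954304

8.9954304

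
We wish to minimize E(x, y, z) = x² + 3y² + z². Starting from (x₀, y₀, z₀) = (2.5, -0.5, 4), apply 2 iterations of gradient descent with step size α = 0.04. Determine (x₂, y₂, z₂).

∇E = (2x, 6y, 2z)
(x₁, y₁, z₁) = (2.5, -0.5, 4) − 0.04·(5, -3, 8) = (2.3, -0.38, 3.68)
(x₂, y₂, z₂) = (2.3, -0.38, 3.68) − 0.04·(4.6, -2.28, 7.36) = (2.116, -0.2888, 3.3856)

(2.116, -0.2888, 3.3856)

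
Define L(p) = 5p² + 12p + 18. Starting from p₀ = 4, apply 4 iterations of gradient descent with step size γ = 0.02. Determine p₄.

L′(p) = 10p + 12
Step 1: L′(4) = 52; p₁ = 4 − 0.02·52 = 2.96
Step 2: L′(2.96) = 41.6; p₂ = 2.96 − 0.02·41.6 = 2.128
Step 3: L′(2.128) = 33.28; p₃ = 2.128 − 0.02·33.28 = 1.4624
Step 4: L′(1.4624) = 26.624; p₄ = 1.4624 − 0.02·26.624 = 0.92992

0.92992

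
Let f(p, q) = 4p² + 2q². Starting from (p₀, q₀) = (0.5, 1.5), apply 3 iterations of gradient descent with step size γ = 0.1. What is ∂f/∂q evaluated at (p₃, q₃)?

∇f = (8p, 4q)
Step 1: at (0.5, 1.5), ∇f = (4, 6) → (0.5, 1.5) − 0.1·(4, 6) = (0.1, 0.9)
Step 2: at (0.1, 0.9), ∇f = (0.8, 3.6) → (0.1, 0.9) − 0.1·(0.8, 3.6) = (0.02, 0.54)
Step 3: at (0.02, 0.54), ∇f = (0.16, 2.16) → (0.02, 0.54) − 0.1·(0.16, 2.16) = (0.004, 0.324)
∂f/∂q at (0.004, 0.324) = 1.296

1.296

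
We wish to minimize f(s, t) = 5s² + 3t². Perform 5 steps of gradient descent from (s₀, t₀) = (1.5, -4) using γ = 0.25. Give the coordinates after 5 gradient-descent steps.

(-11.390625, 0.125)

∇f = (10s, 6t)
(s₁, t₁) = (1.5, -4) − 0.25·(15, -24) = (-2.25, 2)
(s₂, t₂) = (-2.25, 2) − 0.25·(-22.5, 12) = (3.375, -1)
(s₃, t₃) = (3.375, -1) − 0.25·(33.75, -6) = (-5.0625, 0.5)
(s₄, t₄) = (-5.0625, 0.5) − 0.25·(-50.625, 3) = (7.59375, -0.25)
(s₅, t₅) = (7.59375, -0.25) − 0.25·(75.9375, -1.5) = (-11.390625, 0.125)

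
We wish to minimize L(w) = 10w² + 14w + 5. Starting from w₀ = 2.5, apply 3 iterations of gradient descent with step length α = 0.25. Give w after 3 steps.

-205.5

L′(w) = 20w + 14
Step 1: L′(2.5) = 64; w₁ = 2.5 − 0.25·64 = -13.5
Step 2: L′(-13.5) = -256; w₂ = -13.5 − 0.25·(-256) = 50.5
Step 3: L′(50.5) = 1024; w₃ = 50.5 − 0.25·1024 = -205.5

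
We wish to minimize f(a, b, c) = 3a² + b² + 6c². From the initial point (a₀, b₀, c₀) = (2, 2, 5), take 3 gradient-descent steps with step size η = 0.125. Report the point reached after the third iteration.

(0.03125, 0.84375, -0.625)

∇f = (6a, 2b, 12c)
Step 1: at (2, 2, 5), ∇f = (12, 4, 60) → (2, 2, 5) − 0.125·(12, 4, 60) = (0.5, 1.5, -2.5)
Step 2: at (0.5, 1.5, -2.5), ∇f = (3, 3, -30) → (0.5, 1.5, -2.5) − 0.125·(3, 3, -30) = (0.125, 1.125, 1.25)
Step 3: at (0.125, 1.125, 1.25), ∇f = (0.75, 2.25, 15) → (0.125, 1.125, 1.25) − 0.125·(0.75, 2.25, 15) = (0.03125, 0.84375, -0.625)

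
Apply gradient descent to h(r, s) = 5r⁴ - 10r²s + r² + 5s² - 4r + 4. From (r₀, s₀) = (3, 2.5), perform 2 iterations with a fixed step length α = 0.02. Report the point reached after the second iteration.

∇h = (20r³ - 20rs + 2r - 4, -10r² + 10s)
Step 1: at (3, 2.5), ∇h = (392, -65) → (3, 2.5) − 0.02·(392, -65) = (-4.84, 3.8)
Step 2: at (-4.84, 3.8), ∇h = (-1913.43808, -196.256) → (-4.84, 3.8) − 0.02·(-1913.43808, -196.256) = (33.4287616, 7.72512)

(33.4287616, 7.72512)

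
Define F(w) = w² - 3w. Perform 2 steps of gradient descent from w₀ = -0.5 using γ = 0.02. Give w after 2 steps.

F′(w) = 2w - 3
w₁ = -0.5 − 0.02·(-4) = -0.42
w₂ = -0.42 − 0.02·(-3.84) = -0.3432

-0.3432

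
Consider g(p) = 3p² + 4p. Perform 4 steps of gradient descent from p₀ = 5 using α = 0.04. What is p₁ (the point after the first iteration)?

3.64

g′(p) = 6p + 4
p₁ = 5 − 0.04·34 = 3.64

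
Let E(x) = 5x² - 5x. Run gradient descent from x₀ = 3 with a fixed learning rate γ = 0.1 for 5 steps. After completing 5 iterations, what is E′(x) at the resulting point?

0

E′(x) = 10x - 5
Step 1: E′(3) = 25; x₁ = 3 − 0.1·25 = 0.5
Step 2: E′(0.5) = 0; x₂ = 0.5 − 0.1·0 = 0.5
Step 3: E′(0.5) = 0; x₃ = 0.5 − 0.1·0 = 0.5
Step 4: E′(0.5) = 0; x₄ = 0.5 − 0.1·0 = 0.5
Step 5: E′(0.5) = 0; x₅ = 0.5 − 0.1·0 = 0.5
E′(x) at (0.5) = 0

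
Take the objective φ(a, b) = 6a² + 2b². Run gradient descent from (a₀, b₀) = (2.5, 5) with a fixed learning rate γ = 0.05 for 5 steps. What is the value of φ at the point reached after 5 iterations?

5.37264128

∇φ = (12a, 4b)
(a₁, b₁) = (2.5, 5) − 0.05·(30, 20) = (1, 4)
(a₂, b₂) = (1, 4) − 0.05·(12, 16) = (0.4, 3.2)
(a₃, b₃) = (0.4, 3.2) − 0.05·(4.8, 12.8) = (0.16, 2.56)
(a₄, b₄) = (0.16, 2.56) − 0.05·(1.92, 10.24) = (0.064, 2.048)
(a₅, b₅) = (0.064, 2.048) − 0.05·(0.768, 8.192) = (0.0256, 1.6384)
φ(0.0256, 1.6384) = 5.37264128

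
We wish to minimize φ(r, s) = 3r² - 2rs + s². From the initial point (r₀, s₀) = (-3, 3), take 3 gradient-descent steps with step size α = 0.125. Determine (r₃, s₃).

(0.375, 0.9375)

∇φ = (6r - 2s, -2r + 2s)
(r₁, s₁) = (-3, 3) − 0.125·(-24, 12) = (0, 1.5)
(r₂, s₂) = (0, 1.5) − 0.125·(-3, 3) = (0.375, 1.125)
(r₃, s₃) = (0.375, 1.125) − 0.125·(0, 1.5) = (0.375, 0.9375)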